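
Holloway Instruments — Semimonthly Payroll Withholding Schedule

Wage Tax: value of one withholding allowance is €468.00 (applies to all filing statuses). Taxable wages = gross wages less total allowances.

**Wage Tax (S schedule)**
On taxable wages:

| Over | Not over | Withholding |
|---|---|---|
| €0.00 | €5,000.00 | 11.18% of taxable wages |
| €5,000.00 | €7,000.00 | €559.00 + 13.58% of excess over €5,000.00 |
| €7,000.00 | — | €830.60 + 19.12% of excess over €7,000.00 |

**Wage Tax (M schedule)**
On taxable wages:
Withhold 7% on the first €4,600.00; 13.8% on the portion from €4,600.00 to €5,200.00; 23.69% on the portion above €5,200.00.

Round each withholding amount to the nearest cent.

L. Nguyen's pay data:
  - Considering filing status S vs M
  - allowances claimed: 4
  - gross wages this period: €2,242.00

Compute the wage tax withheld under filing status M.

Wage Tax (M): taxable = €2,242.00 − 4×€468.00 = €370.00
  7% × €370.00 = €25.90

€25.90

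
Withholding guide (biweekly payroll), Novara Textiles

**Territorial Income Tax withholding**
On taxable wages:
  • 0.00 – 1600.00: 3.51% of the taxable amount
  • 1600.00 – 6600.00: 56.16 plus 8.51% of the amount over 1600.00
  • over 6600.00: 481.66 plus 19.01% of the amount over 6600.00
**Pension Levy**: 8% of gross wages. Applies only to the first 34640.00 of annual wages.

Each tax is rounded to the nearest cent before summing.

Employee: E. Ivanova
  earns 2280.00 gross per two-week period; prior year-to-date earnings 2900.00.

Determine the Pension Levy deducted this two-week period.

182.40

Pension Levy: 8% × 2280.00 = 182.40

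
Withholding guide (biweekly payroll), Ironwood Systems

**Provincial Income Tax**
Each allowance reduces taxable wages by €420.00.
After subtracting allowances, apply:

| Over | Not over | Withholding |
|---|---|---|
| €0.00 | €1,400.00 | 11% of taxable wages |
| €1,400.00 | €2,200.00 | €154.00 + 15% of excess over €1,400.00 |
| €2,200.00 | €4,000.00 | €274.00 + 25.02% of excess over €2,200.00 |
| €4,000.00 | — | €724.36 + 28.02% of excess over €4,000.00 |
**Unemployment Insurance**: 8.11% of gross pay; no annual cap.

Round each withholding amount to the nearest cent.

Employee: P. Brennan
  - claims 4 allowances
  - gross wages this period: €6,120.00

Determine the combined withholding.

€1,343.98

Provincial Income Tax: taxable = €6,120.00 − 4×€420.00 = €4,440.00
  €724.36 + 28.02% × (€4,440.00 − €4,000.00) = €724.36 + 28.02% × €440.00 = €847.65
Unemployment Insurance: 8.11% × €6,120.00 = €496.33
Total: €847.65 + €496.33 = €1,343.98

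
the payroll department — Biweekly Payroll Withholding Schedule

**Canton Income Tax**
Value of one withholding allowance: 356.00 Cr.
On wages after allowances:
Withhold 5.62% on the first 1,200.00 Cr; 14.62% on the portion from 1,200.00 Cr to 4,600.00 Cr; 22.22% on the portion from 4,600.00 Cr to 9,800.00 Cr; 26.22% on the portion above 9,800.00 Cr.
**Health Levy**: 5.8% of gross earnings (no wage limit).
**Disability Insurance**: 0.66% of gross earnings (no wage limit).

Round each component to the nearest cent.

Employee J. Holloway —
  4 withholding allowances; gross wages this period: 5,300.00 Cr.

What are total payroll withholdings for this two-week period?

801.05 Cr

Canton Income Tax: taxable = 5,300.00 Cr − 4×356.00 Cr = 3,876.00 Cr
  67.44 Cr + 14.62% × (3,876.00 Cr − 1,200.00 Cr) = 67.44 Cr + 14.62% × 2,676.00 Cr = 458.67 Cr
Health Levy: 5.8% × 5,300.00 Cr = 307.40 Cr
Disability Insurance: 0.66% × 5,300.00 Cr = 34.98 Cr
Total: 458.67 Cr + 307.40 Cr + 34.98 Cr = 801.05 Cr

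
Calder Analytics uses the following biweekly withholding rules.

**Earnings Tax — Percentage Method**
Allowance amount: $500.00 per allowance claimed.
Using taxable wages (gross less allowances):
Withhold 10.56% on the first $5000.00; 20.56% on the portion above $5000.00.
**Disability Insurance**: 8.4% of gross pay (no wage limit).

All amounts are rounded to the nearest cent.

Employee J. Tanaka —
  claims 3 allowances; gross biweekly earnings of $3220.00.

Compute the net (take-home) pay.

Earnings Tax: taxable = $3220.00 − 3×$500.00 = $1720.00
  10.56% × $1720.00 = $181.63
Disability Insurance: 8.4% × $3220.00 = $270.48
Total withheld: $181.63 + $270.48 = $452.11
Net pay: $3220.00 − $452.11 = $2767.89

$2767.89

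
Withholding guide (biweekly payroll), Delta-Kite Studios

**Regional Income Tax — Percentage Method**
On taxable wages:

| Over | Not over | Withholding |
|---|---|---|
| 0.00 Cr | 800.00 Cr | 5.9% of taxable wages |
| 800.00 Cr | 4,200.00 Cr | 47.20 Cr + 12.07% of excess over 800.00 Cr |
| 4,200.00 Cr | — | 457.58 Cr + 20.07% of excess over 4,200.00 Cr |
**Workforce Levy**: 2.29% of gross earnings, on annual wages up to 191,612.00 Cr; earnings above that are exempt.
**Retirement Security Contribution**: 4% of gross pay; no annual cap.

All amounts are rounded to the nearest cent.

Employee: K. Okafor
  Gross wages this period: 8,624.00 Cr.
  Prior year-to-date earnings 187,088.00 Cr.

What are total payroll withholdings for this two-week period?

1,794.04 Cr

Regional Income Tax: taxable = 8,624.00 Cr
  457.58 Cr + 20.07% × (8,624.00 Cr − 4,200.00 Cr) = 457.58 Cr + 20.07% × 4,424.00 Cr = 1,345.48 Cr
Workforce Levy: cap 191,612.00 Cr − YTD 187,088.00 Cr = 4,524.00 Cr subject; 2.29% × 4,524.00 Cr = 103.60 Cr
Retirement Security Contribution: 4% × 8,624.00 Cr = 344.96 Cr
Total: 1,345.48 Cr + 103.60 Cr + 344.96 Cr = 1,794.04 Cr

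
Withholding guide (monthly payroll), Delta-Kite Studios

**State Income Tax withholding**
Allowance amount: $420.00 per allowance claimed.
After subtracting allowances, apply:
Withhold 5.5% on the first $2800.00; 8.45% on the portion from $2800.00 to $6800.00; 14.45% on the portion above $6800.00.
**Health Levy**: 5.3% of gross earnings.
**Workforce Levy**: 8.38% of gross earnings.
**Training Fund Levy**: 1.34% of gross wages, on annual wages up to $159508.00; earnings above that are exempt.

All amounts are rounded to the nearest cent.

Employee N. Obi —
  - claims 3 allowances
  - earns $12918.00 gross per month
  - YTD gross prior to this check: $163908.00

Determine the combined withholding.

$2961.16

State Income Tax: taxable = $12918.00 − 3×$420.00 = $11658.00
  $492.00 + 14.45% × ($11658.00 − $6800.00) = $492.00 + 14.45% × $4858.00 = $1193.98
Health Levy: 5.3% × $12918.00 = $684.65
Workforce Levy: 8.38% × $12918.00 = $1082.53
Training Fund Levy: YTD $163908.00 ≥ cap $159508.00 → $0.00
Total: $1193.98 + $684.65 + $1082.53 + $0.00 = $2961.16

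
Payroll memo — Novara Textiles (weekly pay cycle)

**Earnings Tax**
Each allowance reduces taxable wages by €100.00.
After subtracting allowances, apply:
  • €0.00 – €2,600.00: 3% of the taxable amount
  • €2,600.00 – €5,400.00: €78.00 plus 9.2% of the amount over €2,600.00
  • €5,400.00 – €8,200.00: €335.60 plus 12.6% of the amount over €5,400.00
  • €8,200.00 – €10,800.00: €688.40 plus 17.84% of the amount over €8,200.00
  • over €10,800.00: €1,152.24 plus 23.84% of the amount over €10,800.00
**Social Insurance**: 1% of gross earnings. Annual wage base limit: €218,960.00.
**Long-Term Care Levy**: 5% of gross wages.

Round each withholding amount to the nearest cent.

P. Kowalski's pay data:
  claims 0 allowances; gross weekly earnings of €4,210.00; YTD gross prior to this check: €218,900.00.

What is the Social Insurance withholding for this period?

Social Insurance: cap €218,960.00 − YTD €218,900.00 = €60.00 subject; 1% × €60.00 = €0.60

€0.60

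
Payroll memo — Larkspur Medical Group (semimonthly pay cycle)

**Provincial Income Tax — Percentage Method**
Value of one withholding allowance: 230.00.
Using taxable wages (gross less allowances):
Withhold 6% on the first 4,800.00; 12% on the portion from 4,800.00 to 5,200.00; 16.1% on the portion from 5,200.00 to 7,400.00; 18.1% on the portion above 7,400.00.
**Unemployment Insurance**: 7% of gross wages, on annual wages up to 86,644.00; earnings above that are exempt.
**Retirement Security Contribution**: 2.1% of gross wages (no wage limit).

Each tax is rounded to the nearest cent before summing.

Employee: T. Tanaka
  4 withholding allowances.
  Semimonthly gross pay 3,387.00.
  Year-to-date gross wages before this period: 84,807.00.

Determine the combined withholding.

Provincial Income Tax: taxable = 3,387.00 − 4×230.00 = 2,467.00
  6% × 2,467.00 = 148.02
Unemployment Insurance: cap 86,644.00 − YTD 84,807.00 = 1,837.00 subject; 7% × 1,837.00 = 128.59
Retirement Security Contribution: 2.1% × 3,387.00 = 71.13
Total: 148.02 + 128.59 + 71.13 = 347.74

347.74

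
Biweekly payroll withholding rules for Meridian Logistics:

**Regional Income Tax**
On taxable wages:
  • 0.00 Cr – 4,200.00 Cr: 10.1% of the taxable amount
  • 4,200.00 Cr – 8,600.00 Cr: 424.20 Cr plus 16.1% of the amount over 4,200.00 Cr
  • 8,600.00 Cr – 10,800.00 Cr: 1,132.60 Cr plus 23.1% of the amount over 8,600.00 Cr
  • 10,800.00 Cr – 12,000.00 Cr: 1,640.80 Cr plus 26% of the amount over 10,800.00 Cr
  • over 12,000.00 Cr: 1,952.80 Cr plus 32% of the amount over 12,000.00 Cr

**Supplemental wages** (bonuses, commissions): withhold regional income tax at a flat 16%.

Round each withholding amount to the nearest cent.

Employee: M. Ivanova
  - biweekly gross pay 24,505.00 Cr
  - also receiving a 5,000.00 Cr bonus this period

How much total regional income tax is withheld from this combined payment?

Regional Income Tax: taxable = 24,505.00 Cr
  1,952.80 Cr + 32% × (24,505.00 Cr − 12,000.00 Cr) = 1,952.80 Cr + 32% × 12,505.00 Cr = 5,954.40 Cr
Supplemental (16% flat on bonus): 16% × 5,000.00 Cr = 800.00 Cr
Total regional income tax: 5,954.40 Cr + 800.00 Cr = 6,754.40 Cr

6,754.40 Cr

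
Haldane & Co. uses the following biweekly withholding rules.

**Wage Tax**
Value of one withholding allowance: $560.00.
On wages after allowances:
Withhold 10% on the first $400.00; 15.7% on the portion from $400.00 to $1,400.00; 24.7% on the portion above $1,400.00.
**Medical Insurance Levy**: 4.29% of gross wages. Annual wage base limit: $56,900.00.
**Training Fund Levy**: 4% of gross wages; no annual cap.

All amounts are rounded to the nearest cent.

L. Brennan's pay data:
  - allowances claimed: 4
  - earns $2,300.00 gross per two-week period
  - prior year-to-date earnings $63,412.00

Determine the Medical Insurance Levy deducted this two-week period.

$0.00

Medical Insurance Levy: YTD $63,412.00 ≥ cap $56,900.00 → $0.00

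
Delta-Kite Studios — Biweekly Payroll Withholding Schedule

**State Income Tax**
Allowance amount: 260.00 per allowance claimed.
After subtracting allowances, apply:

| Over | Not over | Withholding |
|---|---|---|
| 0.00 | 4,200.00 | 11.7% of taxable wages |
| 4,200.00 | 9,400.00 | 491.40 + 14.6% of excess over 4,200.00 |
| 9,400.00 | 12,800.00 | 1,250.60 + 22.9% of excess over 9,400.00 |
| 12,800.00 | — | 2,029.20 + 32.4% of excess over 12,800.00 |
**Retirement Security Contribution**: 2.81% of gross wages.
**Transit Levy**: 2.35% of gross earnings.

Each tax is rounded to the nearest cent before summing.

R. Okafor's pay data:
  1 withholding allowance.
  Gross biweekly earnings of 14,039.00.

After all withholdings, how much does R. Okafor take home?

10,968.18

State Income Tax: taxable = 14,039.00 − 1×260.00 = 13,779.00
  2,029.20 + 32.4% × (13,779.00 − 12,800.00) = 2,029.20 + 32.4% × 979.00 = 2,346.40
Retirement Security Contribution: 2.81% × 14,039.00 = 394.50
Transit Levy: 2.35% × 14,039.00 = 329.92
Total withheld: 2,346.40 + 394.50 + 329.92 = 3,070.82
Net pay: 14,039.00 − 3,070.82 = 10,968.18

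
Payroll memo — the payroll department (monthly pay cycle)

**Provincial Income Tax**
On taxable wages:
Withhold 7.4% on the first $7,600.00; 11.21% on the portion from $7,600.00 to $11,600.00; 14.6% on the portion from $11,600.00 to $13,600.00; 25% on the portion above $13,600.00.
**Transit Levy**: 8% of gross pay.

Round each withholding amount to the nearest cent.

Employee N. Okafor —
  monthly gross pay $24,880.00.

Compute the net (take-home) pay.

$18,766.80

Provincial Income Tax: taxable = $24,880.00
  $1,302.80 + 25% × ($24,880.00 − $13,600.00) = $1,302.80 + 25% × $11,280.00 = $4,122.80
Transit Levy: 8% × $24,880.00 = $1,990.40
Total withheld: $4,122.80 + $1,990.40 = $6,113.20
Net pay: $24,880.00 − $6,113.20 = $18,766.80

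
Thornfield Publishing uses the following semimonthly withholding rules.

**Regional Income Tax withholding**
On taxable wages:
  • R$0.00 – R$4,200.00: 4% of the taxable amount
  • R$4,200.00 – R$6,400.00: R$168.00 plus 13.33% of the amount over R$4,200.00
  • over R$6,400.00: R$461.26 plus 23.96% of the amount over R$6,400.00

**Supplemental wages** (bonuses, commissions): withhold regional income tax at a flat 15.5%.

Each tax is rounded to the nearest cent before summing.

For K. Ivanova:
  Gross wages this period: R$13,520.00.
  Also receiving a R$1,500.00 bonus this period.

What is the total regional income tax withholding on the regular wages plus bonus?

Regional Income Tax: taxable = R$13,520.00
  R$461.26 + 23.96% × (R$13,520.00 − R$6,400.00) = R$461.26 + 23.96% × R$7,120.00 = R$2,167.21
Supplemental (15.5% flat on bonus): 15.5% × R$1,500.00 = R$232.50
Total regional income tax: R$2,167.21 + R$232.50 = R$2,399.71

R$2,399.71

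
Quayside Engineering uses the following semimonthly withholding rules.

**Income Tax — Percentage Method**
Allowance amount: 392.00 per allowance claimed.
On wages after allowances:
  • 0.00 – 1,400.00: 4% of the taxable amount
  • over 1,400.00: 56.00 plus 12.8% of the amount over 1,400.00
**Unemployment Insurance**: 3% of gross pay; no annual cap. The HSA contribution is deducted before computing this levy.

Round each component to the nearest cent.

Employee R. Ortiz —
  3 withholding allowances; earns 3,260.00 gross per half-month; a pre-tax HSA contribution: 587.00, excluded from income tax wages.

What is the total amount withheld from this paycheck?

148.61

Income Tax: taxable = 3,260.00 − 587.00 − 3×392.00 = 1,497.00
  56.00 + 12.8% × (1,497.00 − 1,400.00) = 56.00 + 12.8% × 97.00 = 68.42
Unemployment Insurance: 3% × 2,673.00 = 80.19
Total: 68.42 + 80.19 = 148.61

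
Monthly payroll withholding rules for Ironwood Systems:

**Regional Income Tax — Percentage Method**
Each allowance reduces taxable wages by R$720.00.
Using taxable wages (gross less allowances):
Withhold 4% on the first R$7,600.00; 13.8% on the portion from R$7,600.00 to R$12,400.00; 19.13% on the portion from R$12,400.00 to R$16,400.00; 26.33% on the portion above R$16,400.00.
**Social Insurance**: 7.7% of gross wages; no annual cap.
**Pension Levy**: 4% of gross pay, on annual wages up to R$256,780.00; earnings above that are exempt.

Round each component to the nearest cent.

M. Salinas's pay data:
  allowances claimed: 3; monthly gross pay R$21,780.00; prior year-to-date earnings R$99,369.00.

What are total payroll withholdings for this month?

R$5,127.69

Regional Income Tax: taxable = R$21,780.00 − 3×R$720.00 = R$19,620.00
  R$1,731.60 + 26.33% × (R$19,620.00 − R$16,400.00) = R$1,731.60 + 26.33% × R$3,220.00 = R$2,579.43
Social Insurance: 7.7% × R$21,780.00 = R$1,677.06
Pension Levy: 4% × R$21,780.00 = R$871.20
Total: R$2,579.43 + R$1,677.06 + R$871.20 = R$5,127.69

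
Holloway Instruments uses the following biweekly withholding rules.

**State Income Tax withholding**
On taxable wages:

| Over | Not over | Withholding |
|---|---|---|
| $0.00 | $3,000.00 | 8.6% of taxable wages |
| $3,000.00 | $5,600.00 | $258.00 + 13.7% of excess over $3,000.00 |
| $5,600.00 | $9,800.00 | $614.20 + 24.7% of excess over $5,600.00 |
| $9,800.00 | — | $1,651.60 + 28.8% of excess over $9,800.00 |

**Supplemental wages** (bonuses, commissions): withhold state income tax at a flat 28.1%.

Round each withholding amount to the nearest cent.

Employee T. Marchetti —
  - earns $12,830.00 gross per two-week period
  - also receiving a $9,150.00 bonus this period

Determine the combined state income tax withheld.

State Income Tax: taxable = $12,830.00
  $1,651.60 + 28.8% × ($12,830.00 − $9,800.00) = $1,651.60 + 28.8% × $3,030.00 = $2,524.24
Supplemental (28.1% flat on bonus): 28.1% × $9,150.00 = $2,571.15
Total state income tax: $2,524.24 + $2,571.15 = $5,095.39

$5,095.39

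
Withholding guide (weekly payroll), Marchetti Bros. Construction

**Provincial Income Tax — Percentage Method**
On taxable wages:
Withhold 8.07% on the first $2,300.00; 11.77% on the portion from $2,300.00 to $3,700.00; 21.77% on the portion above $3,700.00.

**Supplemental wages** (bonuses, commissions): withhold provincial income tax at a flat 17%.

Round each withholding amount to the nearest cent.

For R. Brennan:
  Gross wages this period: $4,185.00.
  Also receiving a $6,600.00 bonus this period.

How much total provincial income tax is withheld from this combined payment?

Provincial Income Tax: taxable = $4,185.00
  $350.39 + 21.77% × ($4,185.00 − $3,700.00) = $350.39 + 21.77% × $485.00 = $455.97
Supplemental (17% flat on bonus): 17% × $6,600.00 = $1,122.00
Total provincial income tax: $455.97 + $1,122.00 = $1,577.97

$1,577.97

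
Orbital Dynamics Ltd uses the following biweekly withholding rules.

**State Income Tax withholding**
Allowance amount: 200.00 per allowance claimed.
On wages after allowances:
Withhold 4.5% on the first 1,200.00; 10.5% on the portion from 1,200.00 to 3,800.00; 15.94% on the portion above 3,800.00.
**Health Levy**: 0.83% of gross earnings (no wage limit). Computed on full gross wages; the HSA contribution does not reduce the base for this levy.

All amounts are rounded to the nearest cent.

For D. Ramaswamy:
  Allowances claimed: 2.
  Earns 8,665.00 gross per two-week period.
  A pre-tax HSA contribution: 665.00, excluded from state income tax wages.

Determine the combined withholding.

State Income Tax: taxable = 8,665.00 − 665.00 − 2×200.00 = 7,600.00
  327.00 + 15.94% × (7,600.00 − 3,800.00) = 327.00 + 15.94% × 3,800.00 = 932.72
Health Levy: 0.83% × 8,665.00 = 71.92
Total: 932.72 + 71.92 = 1,004.64

1,004.64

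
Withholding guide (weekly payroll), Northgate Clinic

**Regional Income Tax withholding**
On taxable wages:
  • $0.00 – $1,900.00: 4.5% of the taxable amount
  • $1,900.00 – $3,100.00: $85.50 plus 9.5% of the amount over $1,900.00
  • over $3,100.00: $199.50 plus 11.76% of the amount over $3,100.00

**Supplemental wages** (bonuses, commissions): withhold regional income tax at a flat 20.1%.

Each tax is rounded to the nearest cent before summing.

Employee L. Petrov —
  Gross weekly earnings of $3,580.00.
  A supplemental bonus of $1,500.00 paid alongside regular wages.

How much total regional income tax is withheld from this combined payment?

$557.45

Regional Income Tax: taxable = $3,580.00
  $199.50 + 11.76% × ($3,580.00 − $3,100.00) = $199.50 + 11.76% × $480.00 = $255.95
Supplemental (20.1% flat on bonus): 20.1% × $1,500.00 = $301.50
Total regional income tax: $255.95 + $301.50 = $557.45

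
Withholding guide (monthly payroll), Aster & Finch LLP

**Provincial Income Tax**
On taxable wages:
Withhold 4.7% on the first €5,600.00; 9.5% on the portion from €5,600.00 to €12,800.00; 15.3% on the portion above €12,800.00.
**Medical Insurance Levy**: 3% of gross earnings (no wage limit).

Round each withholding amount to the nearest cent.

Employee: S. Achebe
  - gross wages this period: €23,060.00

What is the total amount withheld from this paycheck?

€3,208.78

Provincial Income Tax: taxable = €23,060.00
  €947.20 + 15.3% × (€23,060.00 − €12,800.00) = €947.20 + 15.3% × €10,260.00 = €2,516.98
Medical Insurance Levy: 3% × €23,060.00 = €691.80
Total: €2,516.98 + €691.80 = €3,208.78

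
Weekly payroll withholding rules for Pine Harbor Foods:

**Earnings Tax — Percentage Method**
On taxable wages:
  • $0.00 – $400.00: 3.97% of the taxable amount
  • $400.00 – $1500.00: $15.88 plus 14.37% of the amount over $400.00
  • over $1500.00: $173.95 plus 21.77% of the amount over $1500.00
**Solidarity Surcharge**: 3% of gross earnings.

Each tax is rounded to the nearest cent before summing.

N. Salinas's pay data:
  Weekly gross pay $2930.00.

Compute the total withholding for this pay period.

$573.16

Earnings Tax: taxable = $2930.00
  $173.95 + 21.77% × ($2930.00 − $1500.00) = $173.95 + 21.77% × $1430.00 = $485.26
Solidarity Surcharge: 3% × $2930.00 = $87.90
Total: $485.26 + $87.90 = $573.16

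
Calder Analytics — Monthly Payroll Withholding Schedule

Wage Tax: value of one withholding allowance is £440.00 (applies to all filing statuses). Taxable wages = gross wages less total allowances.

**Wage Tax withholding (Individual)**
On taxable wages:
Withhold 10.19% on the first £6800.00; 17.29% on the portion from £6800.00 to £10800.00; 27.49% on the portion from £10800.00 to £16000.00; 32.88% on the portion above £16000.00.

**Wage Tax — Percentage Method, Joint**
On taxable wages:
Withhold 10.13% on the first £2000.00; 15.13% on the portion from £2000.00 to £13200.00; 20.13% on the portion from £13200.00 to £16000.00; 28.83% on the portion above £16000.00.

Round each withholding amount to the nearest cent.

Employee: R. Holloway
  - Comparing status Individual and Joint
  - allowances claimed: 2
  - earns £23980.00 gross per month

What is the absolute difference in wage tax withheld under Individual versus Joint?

£640.75

Wage Tax (Individual): taxable = £23980.00 − 2×£440.00 = £23100.00
  £2814.00 + 32.88% × (£23100.00 − £16000.00) = £2814.00 + 32.88% × £7100.00 = £5148.48
Wage Tax (Joint): taxable = £23980.00 − 2×£440.00 = £23100.00
  £2460.80 + 28.83% × (£23100.00 − £16000.00) = £2460.80 + 28.83% × £7100.00 = £4507.73
Difference: |£5148.48 − £4507.73| = £640.75 (higher under Individual)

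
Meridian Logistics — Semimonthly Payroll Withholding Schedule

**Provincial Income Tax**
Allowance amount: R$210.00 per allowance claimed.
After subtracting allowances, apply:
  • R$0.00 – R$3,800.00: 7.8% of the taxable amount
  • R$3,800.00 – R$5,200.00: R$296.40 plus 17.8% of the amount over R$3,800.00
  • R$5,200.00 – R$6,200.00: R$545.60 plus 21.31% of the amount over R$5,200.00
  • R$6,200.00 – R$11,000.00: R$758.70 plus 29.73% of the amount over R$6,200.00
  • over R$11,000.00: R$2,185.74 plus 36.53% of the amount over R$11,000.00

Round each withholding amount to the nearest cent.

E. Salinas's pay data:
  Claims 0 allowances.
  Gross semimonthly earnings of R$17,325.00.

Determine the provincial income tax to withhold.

Provincial Income Tax: taxable = R$17,325.00
  R$2,185.74 + 36.53% × (R$17,325.00 − R$11,000.00) = R$2,185.74 + 36.53% × R$6,325.00 = R$4,496.26

R$4,496.26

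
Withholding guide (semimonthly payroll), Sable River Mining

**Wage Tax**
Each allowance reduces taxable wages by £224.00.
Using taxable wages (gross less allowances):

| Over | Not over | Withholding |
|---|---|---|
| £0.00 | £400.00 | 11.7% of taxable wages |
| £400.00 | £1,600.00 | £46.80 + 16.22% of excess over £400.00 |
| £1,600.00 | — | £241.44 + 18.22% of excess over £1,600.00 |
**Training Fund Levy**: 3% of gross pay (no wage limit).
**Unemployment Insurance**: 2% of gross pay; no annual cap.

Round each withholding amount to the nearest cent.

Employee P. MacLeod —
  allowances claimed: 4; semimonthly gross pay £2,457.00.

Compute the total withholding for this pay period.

£357.96

Wage Tax: taxable = £2,457.00 − 4×£224.00 = £1,561.00
  £46.80 + 16.22% × (£1,561.00 − £400.00) = £46.80 + 16.22% × £1,161.00 = £235.11
Training Fund Levy: 3% × £2,457.00 = £73.71
Unemployment Insurance: 2% × £2,457.00 = £49.14
Total: £235.11 + £73.71 + £49.14 = £357.96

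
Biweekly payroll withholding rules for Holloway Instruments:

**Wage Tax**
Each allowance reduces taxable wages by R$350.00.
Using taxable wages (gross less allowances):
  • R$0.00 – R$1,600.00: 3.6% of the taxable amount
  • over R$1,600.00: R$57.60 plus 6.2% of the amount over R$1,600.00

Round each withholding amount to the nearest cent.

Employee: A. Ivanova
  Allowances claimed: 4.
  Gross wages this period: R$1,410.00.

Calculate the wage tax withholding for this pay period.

R$0.36

Wage Tax: taxable = R$1,410.00 − 4×R$350.00 = R$10.00
  3.6% × R$10.00 = R$0.36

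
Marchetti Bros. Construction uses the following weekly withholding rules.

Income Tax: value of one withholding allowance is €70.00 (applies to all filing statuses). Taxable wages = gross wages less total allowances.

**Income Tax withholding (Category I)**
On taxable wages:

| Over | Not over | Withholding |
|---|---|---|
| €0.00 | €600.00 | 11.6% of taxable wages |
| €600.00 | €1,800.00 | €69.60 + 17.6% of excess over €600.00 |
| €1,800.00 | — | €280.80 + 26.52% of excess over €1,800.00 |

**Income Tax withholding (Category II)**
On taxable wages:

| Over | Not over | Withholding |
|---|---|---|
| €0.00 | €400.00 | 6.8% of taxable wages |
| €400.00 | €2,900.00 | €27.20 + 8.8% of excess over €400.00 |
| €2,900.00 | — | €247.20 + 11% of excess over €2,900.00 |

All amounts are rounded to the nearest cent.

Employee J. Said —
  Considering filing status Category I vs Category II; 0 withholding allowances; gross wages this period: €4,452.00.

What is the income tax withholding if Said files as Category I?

Income Tax (Category I): taxable = €4,452.00
  €280.80 + 26.52% × (€4,452.00 − €1,800.00) = €280.80 + 26.52% × €2,652.00 = €984.11

€984.11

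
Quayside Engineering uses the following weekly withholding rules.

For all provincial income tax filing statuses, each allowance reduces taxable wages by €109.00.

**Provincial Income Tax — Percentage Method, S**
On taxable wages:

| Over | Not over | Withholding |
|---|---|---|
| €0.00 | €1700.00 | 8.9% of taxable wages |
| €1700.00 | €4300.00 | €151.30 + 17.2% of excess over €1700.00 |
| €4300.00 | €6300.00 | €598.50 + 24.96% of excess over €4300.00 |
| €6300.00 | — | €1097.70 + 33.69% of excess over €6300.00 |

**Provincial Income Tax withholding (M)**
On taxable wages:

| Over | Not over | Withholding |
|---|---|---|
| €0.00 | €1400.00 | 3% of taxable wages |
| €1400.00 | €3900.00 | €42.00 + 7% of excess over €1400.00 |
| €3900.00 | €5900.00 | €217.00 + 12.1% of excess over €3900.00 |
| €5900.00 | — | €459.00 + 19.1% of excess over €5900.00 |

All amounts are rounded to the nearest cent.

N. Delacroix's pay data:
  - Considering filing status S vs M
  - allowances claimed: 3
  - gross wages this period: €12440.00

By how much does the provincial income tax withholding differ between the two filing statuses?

€1410.42

Provincial Income Tax (S): taxable = €12440.00 − 3×€109.00 = €12113.00
  €1097.70 + 33.69% × (€12113.00 − €6300.00) = €1097.70 + 33.69% × €5813.00 = €3056.10
Provincial Income Tax (M): taxable = €12440.00 − 3×€109.00 = €12113.00
  €459.00 + 19.1% × (€12113.00 − €5900.00) = €459.00 + 19.1% × €6213.00 = €1645.68
Difference: |€3056.10 − €1645.68| = €1410.42 (higher under S)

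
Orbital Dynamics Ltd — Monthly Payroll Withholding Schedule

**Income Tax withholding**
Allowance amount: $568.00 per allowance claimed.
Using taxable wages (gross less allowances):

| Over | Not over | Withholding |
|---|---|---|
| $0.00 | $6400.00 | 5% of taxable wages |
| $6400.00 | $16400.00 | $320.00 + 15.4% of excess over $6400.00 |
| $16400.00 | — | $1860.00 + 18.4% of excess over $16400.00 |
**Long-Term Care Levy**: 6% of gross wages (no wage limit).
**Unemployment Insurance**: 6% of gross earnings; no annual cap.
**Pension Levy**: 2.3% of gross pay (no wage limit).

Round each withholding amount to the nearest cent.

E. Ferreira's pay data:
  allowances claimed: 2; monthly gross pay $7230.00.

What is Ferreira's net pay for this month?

$5891.41

Income Tax: taxable = $7230.00 − 2×$568.00 = $6094.00
  5% × $6094.00 = $304.70
Long-Term Care Levy: 6% × $7230.00 = $433.80
Unemployment Insurance: 6% × $7230.00 = $433.80
Pension Levy: 2.3% × $7230.00 = $166.29
Total withheld: $304.70 + $433.80 + $433.80 + $166.29 = $1338.59
Net pay: $7230.00 − $1338.59 = $5891.41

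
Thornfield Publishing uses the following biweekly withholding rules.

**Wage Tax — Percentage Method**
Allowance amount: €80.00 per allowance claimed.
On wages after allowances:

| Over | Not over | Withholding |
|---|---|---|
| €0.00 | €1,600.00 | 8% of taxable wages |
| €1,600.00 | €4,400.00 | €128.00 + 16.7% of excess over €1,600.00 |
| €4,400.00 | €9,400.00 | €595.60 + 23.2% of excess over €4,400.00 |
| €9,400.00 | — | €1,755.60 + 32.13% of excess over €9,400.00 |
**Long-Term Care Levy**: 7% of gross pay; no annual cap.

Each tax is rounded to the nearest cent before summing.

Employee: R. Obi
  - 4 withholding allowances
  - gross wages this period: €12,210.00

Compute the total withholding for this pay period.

€3,410.34

Wage Tax: taxable = €12,210.00 − 4×€80.00 = €11,890.00
  €1,755.60 + 32.13% × (€11,890.00 − €9,400.00) = €1,755.60 + 32.13% × €2,490.00 = €2,555.64
Long-Term Care Levy: 7% × €12,210.00 = €854.70
Total: €2,555.64 + €854.70 = €3,410.34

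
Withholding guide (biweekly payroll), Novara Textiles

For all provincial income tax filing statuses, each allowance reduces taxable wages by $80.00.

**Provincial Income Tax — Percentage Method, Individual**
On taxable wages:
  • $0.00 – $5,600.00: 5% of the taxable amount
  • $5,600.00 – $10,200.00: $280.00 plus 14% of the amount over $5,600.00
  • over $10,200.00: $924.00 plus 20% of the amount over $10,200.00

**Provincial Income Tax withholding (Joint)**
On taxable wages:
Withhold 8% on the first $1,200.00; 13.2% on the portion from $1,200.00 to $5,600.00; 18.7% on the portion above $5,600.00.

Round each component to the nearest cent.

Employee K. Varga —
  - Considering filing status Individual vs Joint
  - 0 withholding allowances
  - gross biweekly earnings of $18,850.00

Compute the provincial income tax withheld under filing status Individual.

Provincial Income Tax (Individual): taxable = $18,850.00
  $924.00 + 20% × ($18,850.00 − $10,200.00) = $924.00 + 20% × $8,650.00 = $2,654.00

$2,654.00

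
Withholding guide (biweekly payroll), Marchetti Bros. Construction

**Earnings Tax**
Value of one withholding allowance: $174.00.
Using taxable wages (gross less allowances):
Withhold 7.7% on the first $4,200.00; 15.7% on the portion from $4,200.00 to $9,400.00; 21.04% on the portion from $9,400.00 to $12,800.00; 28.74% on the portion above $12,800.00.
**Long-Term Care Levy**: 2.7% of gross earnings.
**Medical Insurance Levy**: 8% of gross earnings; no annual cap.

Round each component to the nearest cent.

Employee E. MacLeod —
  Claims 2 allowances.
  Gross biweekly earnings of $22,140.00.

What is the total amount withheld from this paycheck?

$6,808.44

Earnings Tax: taxable = $22,140.00 − 2×$174.00 = $21,792.00
  $1,855.16 + 28.74% × ($21,792.00 − $12,800.00) = $1,855.16 + 28.74% × $8,992.00 = $4,439.46
Long-Term Care Levy: 2.7% × $22,140.00 = $597.78
Medical Insurance Levy: 8% × $22,140.00 = $1,771.20
Total: $4,439.46 + $597.78 + $1,771.20 = $6,808.44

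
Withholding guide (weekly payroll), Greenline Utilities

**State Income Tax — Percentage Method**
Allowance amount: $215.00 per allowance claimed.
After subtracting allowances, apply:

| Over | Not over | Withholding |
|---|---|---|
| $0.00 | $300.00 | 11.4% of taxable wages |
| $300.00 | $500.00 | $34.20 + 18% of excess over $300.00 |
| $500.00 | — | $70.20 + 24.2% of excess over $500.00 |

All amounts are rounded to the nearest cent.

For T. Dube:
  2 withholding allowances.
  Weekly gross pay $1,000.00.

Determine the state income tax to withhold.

State Income Tax: taxable = $1,000.00 − 2×$215.00 = $570.00
  $70.20 + 24.2% × ($570.00 − $500.00) = $70.20 + 24.2% × $70.00 = $87.14

$87.14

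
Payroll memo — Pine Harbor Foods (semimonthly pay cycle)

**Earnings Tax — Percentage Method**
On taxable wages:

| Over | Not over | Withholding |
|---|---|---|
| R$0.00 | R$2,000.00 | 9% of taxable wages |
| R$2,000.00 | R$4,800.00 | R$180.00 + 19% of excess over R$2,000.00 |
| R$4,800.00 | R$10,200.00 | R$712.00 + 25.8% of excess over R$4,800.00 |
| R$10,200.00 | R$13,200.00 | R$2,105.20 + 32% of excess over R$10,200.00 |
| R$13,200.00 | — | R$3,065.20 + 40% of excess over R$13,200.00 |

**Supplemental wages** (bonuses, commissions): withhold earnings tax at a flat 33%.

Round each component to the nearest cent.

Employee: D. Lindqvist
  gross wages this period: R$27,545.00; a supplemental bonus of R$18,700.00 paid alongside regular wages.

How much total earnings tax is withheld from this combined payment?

Earnings Tax: taxable = R$27,545.00
  R$3,065.20 + 40% × (R$27,545.00 − R$13,200.00) = R$3,065.20 + 40% × R$14,345.00 = R$8,803.20
Supplemental (33% flat on bonus): 33% × R$18,700.00 = R$6,171.00
Total earnings tax: R$8,803.20 + R$6,171.00 = R$14,974.20

R$14,974.20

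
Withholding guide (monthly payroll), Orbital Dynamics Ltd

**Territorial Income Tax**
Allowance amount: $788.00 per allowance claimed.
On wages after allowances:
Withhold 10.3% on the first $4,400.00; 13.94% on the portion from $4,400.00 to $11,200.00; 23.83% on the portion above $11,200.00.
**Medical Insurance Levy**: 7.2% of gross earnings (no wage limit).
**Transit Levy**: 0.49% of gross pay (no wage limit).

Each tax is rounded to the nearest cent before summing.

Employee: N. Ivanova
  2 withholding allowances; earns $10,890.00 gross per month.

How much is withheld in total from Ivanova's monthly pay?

$1,975.65

Territorial Income Tax: taxable = $10,890.00 − 2×$788.00 = $9,314.00
  $453.20 + 13.94% × ($9,314.00 − $4,400.00) = $453.20 + 13.94% × $4,914.00 = $1,138.21
Medical Insurance Levy: 7.2% × $10,890.00 = $784.08
Transit Levy: 0.49% × $10,890.00 = $53.36
Total: $1,138.21 + $784.08 + $53.36 = $1,975.65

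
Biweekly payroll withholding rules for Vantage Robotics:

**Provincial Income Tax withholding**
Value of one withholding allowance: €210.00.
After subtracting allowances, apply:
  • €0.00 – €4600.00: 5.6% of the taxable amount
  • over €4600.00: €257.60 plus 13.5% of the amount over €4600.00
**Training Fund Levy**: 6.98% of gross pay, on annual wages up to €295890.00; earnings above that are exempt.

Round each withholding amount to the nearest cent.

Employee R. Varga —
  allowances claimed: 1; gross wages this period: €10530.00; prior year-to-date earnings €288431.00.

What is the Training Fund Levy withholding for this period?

€520.64

Training Fund Levy: cap €295890.00 − YTD €288431.00 = €7459.00 subject; 6.98% × €7459.00 = €520.64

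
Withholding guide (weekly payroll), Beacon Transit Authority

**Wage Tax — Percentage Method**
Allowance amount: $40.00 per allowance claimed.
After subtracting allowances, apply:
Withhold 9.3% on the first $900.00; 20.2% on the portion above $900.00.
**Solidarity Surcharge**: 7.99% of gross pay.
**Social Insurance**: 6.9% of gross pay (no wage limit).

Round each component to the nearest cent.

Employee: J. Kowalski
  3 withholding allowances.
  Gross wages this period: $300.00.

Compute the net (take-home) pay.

Wage Tax: taxable = $300.00 − 3×$40.00 = $180.00
  9.3% × $180.00 = $16.74
Solidarity Surcharge: 7.99% × $300.00 = $23.97
Social Insurance: 6.9% × $300.00 = $20.70
Total withheld: $16.74 + $23.97 + $20.70 = $61.41
Net pay: $300.00 − $61.41 = $238.59

$238.59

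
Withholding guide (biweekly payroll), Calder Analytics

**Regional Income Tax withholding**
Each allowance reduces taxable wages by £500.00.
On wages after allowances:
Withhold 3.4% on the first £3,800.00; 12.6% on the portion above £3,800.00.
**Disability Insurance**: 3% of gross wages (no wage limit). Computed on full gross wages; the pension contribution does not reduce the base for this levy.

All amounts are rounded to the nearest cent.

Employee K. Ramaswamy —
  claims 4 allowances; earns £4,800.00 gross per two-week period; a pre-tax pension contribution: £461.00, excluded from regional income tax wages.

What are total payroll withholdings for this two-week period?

Regional Income Tax: taxable = £4,800.00 − £461.00 − 4×£500.00 = £2,339.00
  3.4% × £2,339.00 = £79.53
Disability Insurance: 3% × £4,800.00 = £144.00
Total: £79.53 + £144.00 = £223.53

£223.53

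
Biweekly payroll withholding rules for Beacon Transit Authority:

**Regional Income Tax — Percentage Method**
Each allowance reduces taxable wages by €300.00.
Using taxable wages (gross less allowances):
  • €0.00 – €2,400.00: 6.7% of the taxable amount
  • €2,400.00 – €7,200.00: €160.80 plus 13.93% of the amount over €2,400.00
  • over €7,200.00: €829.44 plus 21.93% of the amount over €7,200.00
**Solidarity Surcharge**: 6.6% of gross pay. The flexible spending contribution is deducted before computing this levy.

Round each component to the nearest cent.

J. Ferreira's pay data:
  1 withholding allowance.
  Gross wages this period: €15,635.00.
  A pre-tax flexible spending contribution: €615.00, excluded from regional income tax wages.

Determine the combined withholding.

€3,469.90

Regional Income Tax: taxable = €15,635.00 − €615.00 − 1×€300.00 = €14,720.00
  €829.44 + 21.93% × (€14,720.00 − €7,200.00) = €829.44 + 21.93% × €7,520.00 = €2,478.58
Solidarity Surcharge: 6.6% × €15,020.00 = €991.32
Total: €2,478.58 + €991.32 = €3,469.90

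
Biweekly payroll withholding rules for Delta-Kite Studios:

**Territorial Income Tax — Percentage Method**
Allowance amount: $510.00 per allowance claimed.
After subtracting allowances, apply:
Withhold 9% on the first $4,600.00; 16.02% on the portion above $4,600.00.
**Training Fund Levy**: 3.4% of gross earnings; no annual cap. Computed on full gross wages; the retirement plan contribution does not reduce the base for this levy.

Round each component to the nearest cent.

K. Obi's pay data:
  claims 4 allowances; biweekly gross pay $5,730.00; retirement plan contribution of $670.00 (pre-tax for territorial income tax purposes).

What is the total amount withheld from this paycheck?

$466.62

Territorial Income Tax: taxable = $5,730.00 − $670.00 − 4×$510.00 = $3,020.00
  9% × $3,020.00 = $271.80
Training Fund Levy: 3.4% × $5,730.00 = $194.82
Total: $271.80 + $194.82 = $466.62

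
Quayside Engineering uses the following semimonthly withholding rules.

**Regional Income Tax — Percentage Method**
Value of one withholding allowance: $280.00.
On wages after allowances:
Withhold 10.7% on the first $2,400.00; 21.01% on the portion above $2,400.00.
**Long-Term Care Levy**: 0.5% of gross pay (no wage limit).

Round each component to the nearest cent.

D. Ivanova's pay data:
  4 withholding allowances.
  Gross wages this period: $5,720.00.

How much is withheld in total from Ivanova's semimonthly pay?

Regional Income Tax: taxable = $5,720.00 − 4×$280.00 = $4,600.00
  $256.80 + 21.01% × ($4,600.00 − $2,400.00) = $256.80 + 21.01% × $2,200.00 = $719.02
Long-Term Care Levy: 0.5% × $5,720.00 = $28.60
Total: $719.02 + $28.60 = $747.62

$747.62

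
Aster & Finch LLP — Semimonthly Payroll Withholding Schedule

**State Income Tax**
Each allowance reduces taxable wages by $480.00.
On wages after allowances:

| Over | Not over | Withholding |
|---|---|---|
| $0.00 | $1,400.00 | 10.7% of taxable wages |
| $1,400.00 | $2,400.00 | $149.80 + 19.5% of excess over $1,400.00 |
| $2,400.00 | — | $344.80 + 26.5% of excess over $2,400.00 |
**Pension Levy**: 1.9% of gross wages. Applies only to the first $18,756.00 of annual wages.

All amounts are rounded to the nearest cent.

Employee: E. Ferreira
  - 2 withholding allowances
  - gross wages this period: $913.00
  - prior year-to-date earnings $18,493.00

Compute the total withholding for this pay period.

State Income Tax: taxable = $913.00 − 2×$480.00 = $-47.00
  Taxable ≤ 0 → $0.00
Pension Levy: cap $18,756.00 − YTD $18,493.00 = $263.00 subject; 1.9% × $263.00 = $5.00
Total: $0.00 + $5.00 = $5.00

$5.00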